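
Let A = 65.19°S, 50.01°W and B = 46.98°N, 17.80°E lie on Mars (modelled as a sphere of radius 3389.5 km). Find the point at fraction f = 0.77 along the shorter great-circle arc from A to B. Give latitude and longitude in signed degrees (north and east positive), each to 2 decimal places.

20.81°, 4.02°

The central angle between A and B is δ = 2.1598 rad.
With f = 0.77, the slerp weights are sin((1−f)δ)/sin δ = 0.5731 and sin(fδ)/sin δ = 1.1975.
Weighted sum of the unit vectors: (0.5731)·(0.2697,-0.3215,-0.9077) + (1.1975)·(0.6496,0.2086,0.7311) = (0.9325, 0.0655, 0.3553).
Converting back: φ = atan2(z, √(x²+y²)) = 20.81°, λ = atan2(y, x) = 4.02°.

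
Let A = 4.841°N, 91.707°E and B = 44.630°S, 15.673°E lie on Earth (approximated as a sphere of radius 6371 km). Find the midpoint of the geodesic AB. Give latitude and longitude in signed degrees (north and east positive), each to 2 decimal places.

-24.49°, 61.12°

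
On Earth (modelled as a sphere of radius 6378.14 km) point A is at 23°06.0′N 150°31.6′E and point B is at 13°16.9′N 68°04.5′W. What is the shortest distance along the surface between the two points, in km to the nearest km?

14199 km

With latitudes φ₁ = 23.100°, φ₂ = 13.282° and longitude difference Δλ = 141.398°:
Haversine: a = sin²(Δφ/2) + cos φ₁ cos φ₂ sin²(Δλ/2) = 0.0073 + (0.9198)(0.9733)(0.8908) = 0.80474.
Central angle c = 2·arcsin(√a) = 2.22620 rad.
Distance = R·c = 6378.14 × 2.2262 ≈ 14199 km.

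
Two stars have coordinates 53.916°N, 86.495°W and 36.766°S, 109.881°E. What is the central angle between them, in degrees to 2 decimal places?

159.45°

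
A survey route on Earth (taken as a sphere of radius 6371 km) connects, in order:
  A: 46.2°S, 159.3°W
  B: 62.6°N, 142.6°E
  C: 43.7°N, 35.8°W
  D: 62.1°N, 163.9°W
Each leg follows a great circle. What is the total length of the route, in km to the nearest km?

28710 km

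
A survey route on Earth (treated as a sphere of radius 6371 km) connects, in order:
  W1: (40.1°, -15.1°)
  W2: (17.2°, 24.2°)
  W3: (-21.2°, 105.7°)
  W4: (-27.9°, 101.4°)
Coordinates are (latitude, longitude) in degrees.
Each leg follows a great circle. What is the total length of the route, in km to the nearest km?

15260 km

Leg W1→W2: central angle 0.7137 rad, distance 4547.2 km.
Leg W2→W3: central angle 1.5461 rad, distance 9850.1 km.
Leg W3→W4: central angle 0.1354 rad, distance 862.4 km.
Total: 4547.2 + 9850.1 + 862.4 ≈ 15260 km.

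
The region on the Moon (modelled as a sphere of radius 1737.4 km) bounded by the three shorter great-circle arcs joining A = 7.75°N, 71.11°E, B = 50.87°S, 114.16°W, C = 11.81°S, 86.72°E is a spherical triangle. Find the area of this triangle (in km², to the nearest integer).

Side lengths (central angles): a = 2.0025, b = 0.4358, c = 2.3851 rad; semiperimeter s = 2.4117.
By l'Huilier's theorem, tan(E/4) = √[tan(s/2) tan((s−a)/2) tan((s−b)/2) tan((s−c)/2)], giving spherical excess E = 0.4171 rad.
Area = E·R² = 0.4171 × (1737.4)² ≈ 1258976 km².

1258976 km²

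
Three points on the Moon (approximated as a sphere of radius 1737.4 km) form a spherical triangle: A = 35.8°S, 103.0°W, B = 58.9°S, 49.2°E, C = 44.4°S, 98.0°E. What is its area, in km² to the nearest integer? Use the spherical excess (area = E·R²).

1530605 km²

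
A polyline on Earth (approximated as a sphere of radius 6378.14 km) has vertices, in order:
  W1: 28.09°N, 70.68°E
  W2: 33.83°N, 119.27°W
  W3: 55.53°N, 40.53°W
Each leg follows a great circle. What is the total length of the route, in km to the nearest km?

Leg W1→W2: central angle 2.0484 rad, distance 13065.2 km.
Leg W2→W3: central angle 0.9875 rad, distance 6298.4 km.
Total: 13065.2 + 6298.4 ≈ 19364 km.

19364 km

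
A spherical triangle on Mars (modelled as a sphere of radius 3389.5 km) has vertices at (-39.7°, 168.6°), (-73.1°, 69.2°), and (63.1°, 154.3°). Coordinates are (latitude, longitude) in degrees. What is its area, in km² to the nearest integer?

14415931 km²

Side lengths (central angles): a = 2.5719, b = 1.8053, c = 0.9586 rad; semiperimeter s = 2.6679.
By l'Huilier's theorem, tan(E/4) = √[tan(s/2) tan((s−a)/2) tan((s−b)/2) tan((s−c)/2)], giving spherical excess E = 1.2548 rad.
Area = E·R² = 1.2548 × (3389.5)² ≈ 14415931 km².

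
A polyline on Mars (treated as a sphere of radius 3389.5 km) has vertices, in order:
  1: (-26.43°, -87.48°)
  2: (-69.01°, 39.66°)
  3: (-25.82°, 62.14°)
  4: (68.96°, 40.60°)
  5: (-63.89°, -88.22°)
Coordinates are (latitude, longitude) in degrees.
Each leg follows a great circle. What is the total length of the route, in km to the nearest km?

22364 km

Leg 1→2: central angle 1.3470 rad, distance 4565.8 km.
Leg 2→3: central angle 0.7890 rad, distance 2674.2 km.
Leg 3→4: central angle 1.6769 rad, distance 5683.8 km.
Leg 4→5: central angle 2.7851 rad, distance 9440.2 km.
Total: 4565.8 + 2674.2 + 5683.8 + 9440.2 ≈ 22364 km.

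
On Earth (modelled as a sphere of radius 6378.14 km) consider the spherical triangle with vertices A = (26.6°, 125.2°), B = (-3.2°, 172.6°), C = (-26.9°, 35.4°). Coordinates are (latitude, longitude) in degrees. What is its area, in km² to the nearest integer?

55656127 km²

Side lengths (central angles): a = 2.2499, b = 1.7719, c = 0.9529 rad; semiperimeter s = 2.4874.
By l'Huilier's theorem, tan(E/4) = √[tan(s/2) tan((s−a)/2) tan((s−b)/2) tan((s−c)/2)], giving spherical excess E = 1.3681 rad.
Area = E·R² = 1.3681 × (6378.14)² ≈ 55656127 km².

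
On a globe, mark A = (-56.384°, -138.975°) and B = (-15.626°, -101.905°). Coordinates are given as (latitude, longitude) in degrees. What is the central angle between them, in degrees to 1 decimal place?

Let φ₁ = -0.9841 rad, φ₂ = -0.2727 rad, and Δλ = 0.6470 rad.
cos c = sin φ₁ sin φ₂ + cos φ₁ cos φ₂ cos Δλ = (-0.8328)(-0.2694) + (0.5536)(0.9630)(0.7979) = 0.64972,
so c = arccos(0.64972) = 0.86358 rad.
So the angular separation is 49.5°.

49.5°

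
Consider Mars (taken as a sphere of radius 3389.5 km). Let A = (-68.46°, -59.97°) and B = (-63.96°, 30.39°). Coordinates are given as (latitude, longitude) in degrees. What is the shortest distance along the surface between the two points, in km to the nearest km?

With latitudes φ₁ = -68.460°, φ₂ = -63.960° and longitude difference Δλ = 90.360°:
Haversine: a = sin²(Δφ/2) + cos φ₁ cos φ₂ sin²(Δλ/2) = 0.0015 + (0.3672)(0.4390)(0.5031) = 0.08264.
Central angle c = 2·arcsin(√a) = 0.58316 rad.
Distance = R·c = 3389.5 × 0.5832 ≈ 1977 km.

1977 km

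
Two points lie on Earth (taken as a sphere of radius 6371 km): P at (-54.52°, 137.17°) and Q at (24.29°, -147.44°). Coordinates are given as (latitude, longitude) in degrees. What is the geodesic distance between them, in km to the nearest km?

11300 km

Let φ₁ = -0.9516 rad, φ₂ = 0.4239 rad, and Δλ = 1.3158 rad.
cos c = sin φ₁ sin φ₂ + cos φ₁ cos φ₂ cos Δλ = (-0.8143)(0.4114) + (0.5804)(0.9115)(0.2522) = -0.20153,
so c = arccos(-0.20153) = 1.77372 rad.
Distance = R·c = 6371 × 1.7737 ≈ 11300 km.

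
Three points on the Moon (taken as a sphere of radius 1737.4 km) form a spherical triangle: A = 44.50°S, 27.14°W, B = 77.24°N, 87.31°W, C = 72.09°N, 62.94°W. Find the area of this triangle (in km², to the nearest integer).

165418 km²

Side lengths (central angles): a = 0.1422, b = 2.0818, c = 2.2209 rad; semiperimeter s = 2.2224.
By l'Huilier's theorem, tan(E/4) = √[tan(s/2) tan((s−a)/2) tan((s−b)/2) tan((s−c)/2)], giving spherical excess E = 0.0548 rad.
Area = E·R² = 0.0548 × (1737.4)² ≈ 165418 km².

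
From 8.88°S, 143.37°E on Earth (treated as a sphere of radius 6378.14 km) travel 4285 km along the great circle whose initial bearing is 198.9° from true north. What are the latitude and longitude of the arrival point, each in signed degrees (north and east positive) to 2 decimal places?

-44.64°, 126.91°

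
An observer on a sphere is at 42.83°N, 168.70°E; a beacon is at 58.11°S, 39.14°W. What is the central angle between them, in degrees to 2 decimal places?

156.90°

Let φ₁ = 0.7475 rad, φ₂ = -1.0142 rad, and Δλ = 2.6557 rad.
Haversine: a = sin²(Δφ/2) + cos φ₁ cos φ₂ sin²(Δλ/2) = 0.5949 + (0.7334)(0.5283)(0.9421) = 0.95990.
Central angle c = 2·arcsin(√a) = 2.73838 rad.
So the angular separation is 156.90°.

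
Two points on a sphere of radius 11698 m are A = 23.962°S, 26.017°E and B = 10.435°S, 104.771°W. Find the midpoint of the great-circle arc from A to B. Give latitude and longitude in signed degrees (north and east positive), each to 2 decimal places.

The central angle between A and B is δ = 2.1101 rad.
With f = 0.5, the slerp weights are sin((1−f)δ)/sin δ = 1.0138 and sin(fδ)/sin δ = 1.0138.
Weighted sum of the unit vectors: (1.0138)·(0.8212,0.4008,-0.4061) + (1.0138)·(-0.2507,-0.9510,-0.1811) = (0.5784, -0.5577, -0.5954).
Converting back: φ = atan2(z, √(x²+y²)) = -36.54°, λ = atan2(y, x) = -43.96°.

-36.54°, -43.96°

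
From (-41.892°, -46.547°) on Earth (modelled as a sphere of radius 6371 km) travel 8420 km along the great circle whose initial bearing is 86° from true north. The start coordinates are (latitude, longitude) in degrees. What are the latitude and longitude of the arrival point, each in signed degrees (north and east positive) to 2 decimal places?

-6.57°, 30.14°

Angular distance δ = d/R = 8420/6371 = 1.32161 rad; initial bearing θ = 1.5010 rad.
sin φ₂ = sin φ₁ cos δ + cos φ₁ sin δ cos θ = (-0.6677)(0.2466) + (0.7444)(0.9691)(0.0698) = -0.1143, so φ₂ = -6.57°.
Δλ = atan2(sin θ sin δ cos φ₁, cos δ − sin φ₁ sin φ₂) = atan2(0.7197, 0.1703) = 76.689°.
λ₂ = -46.547° + 76.689° = 30.14°.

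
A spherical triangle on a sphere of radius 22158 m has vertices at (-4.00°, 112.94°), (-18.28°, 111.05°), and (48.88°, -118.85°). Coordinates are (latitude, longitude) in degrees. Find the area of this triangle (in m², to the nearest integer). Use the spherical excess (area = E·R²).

Side lengths (central angles): a = 2.2634, b = 2.0469, c = 0.2513 rad; semiperimeter s = 2.2808.
By l'Huilier's theorem, tan(E/4) = √[tan(s/2) tan((s−a)/2) tan((s−b)/2) tan((s−c)/2)], giving spherical excess E = 0.2394 rad.
Area = E·R² = 0.2394 × (22158)² ≈ 117522569 m².

117522569 m²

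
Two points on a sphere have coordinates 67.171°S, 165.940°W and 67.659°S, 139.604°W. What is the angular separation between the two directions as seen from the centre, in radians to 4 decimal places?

0.1754 rad

In radians: φ₁ = -1.1724, φ₂ = -1.1809, Δλ = 26.336° = 0.4596 rad.
Haversine: a = sin²(Δφ/2) + cos φ₁ cos φ₂ sin²(Δλ/2) = 0.0000 + (0.3880)(0.3801)(0.0519) = 0.00767.
Central angle c = 2·arcsin(√a) = 0.17540 rad.
So the angular separation is 0.1754 rad.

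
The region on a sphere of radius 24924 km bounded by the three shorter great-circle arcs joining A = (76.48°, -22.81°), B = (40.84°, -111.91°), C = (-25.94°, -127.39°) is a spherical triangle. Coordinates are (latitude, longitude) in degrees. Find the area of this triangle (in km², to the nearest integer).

Side lengths (central angles): a = 1.1922, b = 2.0694, c = 0.8781 rad; semiperimeter s = 2.0699.
By l'Huilier's theorem, tan(E/4) = √[tan(s/2) tan((s−a)/2) tan((s−b)/2) tan((s−c)/2)], giving spherical excess E = 0.0443 rad.
Area = E·R² = 0.0443 × (24924)² ≈ 27495044 km².

27495044 km²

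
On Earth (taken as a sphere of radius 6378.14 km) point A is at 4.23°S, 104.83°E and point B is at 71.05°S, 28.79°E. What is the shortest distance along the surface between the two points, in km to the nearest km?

9072 km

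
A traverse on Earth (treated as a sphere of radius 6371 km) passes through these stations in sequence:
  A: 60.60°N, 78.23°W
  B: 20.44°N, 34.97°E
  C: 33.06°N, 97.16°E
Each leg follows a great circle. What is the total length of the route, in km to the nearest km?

15466 km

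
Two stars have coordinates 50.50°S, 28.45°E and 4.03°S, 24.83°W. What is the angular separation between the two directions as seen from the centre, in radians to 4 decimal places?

Let φ₁ = -0.8814 rad, φ₂ = -0.0703 rad, and Δλ = -0.9299 rad.
Haversine: a = sin²(Δφ/2) + cos φ₁ cos φ₂ sin²(Δλ/2) = 0.1556 + (0.6361)(0.9975)(0.2010) = 0.28320.
Central angle c = 2·arcsin(√a) = 1.12231 rad.
So the angular separation is 1.1223 rad.

1.1223 rad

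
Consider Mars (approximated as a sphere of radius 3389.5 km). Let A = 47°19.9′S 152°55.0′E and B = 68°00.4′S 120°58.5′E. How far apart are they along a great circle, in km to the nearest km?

In radians: φ₁ = -0.8261, φ₂ = -1.1869, Δλ = -31.942° = -0.5575 rad.
cos c = sin φ₁ sin φ₂ + cos φ₁ cos φ₂ cos Δλ = (-0.7353)(-0.9272) + (0.6778)(0.3745)(0.8486) = 0.89717,
so c = arccos(0.89717) = 0.45748 rad.
Distance = R·c = 3389.5 × 0.4575 ≈ 1551 km.

1551 km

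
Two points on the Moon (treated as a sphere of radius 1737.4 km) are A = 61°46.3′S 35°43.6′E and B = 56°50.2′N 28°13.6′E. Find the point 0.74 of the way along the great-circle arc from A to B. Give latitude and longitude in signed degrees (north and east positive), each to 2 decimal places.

26.01°, 30.53°

The central angle between A and B is δ = 2.0726 rad.
With f = 0.74, the slerp weights are sin((1−f)δ)/sin δ = 0.5854 and sin(fδ)/sin δ = 1.1399.
Weighted sum of the unit vectors: (0.5854)·(0.3840,0.2762,-0.8811) + (1.1399)·(0.4820,0.2587,0.8371) = (0.7741, 0.4566, 0.4385).
Converting back: φ = atan2(z, √(x²+y²)) = 26.01°, λ = atan2(y, x) = 30.53°.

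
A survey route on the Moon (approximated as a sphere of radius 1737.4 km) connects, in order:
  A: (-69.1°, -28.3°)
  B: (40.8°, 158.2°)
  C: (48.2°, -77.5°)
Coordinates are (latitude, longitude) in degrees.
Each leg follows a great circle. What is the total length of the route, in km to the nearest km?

6968 km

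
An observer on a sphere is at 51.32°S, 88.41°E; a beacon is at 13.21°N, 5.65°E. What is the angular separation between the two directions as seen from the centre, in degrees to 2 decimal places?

95.84°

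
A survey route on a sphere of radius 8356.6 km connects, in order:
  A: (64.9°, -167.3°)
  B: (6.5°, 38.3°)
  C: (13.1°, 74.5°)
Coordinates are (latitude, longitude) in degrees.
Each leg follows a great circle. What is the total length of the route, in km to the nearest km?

20762 km

Leg A→B: central angle 1.8521 rad, distance 15477.1 km.
Leg B→C: central angle 0.6325 rad, distance 5285.4 km.
Total: 15477.1 + 5285.4 ≈ 20762 km.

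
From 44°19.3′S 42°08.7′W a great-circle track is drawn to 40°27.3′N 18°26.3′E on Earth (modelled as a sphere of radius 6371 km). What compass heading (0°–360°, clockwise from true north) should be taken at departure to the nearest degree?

42°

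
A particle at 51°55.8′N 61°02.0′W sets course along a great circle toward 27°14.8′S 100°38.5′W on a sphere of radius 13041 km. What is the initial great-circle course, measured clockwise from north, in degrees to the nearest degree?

215°

Δλ = -39.608° = -0.6913 rad.
y = sin Δλ · cos φ₂ = (-0.6375)(0.8890) = -0.5668
x = cos φ₁ sin φ₂ − sin φ₁ cos φ₂ cos Δλ = (0.6166)(-0.4578) − (0.7873)(0.8890)(0.7704) = -0.8215
θ = atan2(y, x) = -145.40°; adding 360° gives 215°.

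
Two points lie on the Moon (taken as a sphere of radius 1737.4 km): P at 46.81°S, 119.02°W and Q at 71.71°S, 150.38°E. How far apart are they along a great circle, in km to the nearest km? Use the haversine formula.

1406 km

In radians: φ₁ = -0.8170, φ₂ = -1.2516, Δλ = -90.600° = -1.5813 rad.
Haversine: a = sin²(Δφ/2) + cos φ₁ cos φ₂ sin²(Δλ/2) = 0.0465 + (0.6844)(0.3138)(0.5052) = 0.15500.
Central angle c = 2·arcsin(√a) = 0.80930 rad.
Distance = R·c = 1737.4 × 0.8093 ≈ 1406 km.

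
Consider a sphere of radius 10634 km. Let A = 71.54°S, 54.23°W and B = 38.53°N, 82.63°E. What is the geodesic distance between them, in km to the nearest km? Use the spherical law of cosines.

In radians: φ₁ = -1.2486, φ₂ = 0.6725, Δλ = 136.860° = 2.3887 rad.
cos c = sin φ₁ sin φ₂ + cos φ₁ cos φ₂ cos Δλ = (-0.9485)(0.6229) + (0.3166)(0.7823)(-0.7297) = -0.77162,
so c = arccos(-0.77162) = 2.45218 rad.
Distance = R·c = 10634 × 2.4522 ≈ 26076 km.

26076 km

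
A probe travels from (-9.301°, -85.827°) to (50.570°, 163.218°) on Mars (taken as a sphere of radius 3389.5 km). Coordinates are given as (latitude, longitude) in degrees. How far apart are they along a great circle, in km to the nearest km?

6533 km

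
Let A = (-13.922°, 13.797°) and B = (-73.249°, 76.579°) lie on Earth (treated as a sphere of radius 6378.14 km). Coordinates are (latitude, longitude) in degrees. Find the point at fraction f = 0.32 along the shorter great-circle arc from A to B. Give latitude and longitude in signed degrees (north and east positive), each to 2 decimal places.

-35.02°, 21.04°

The central angle between A and B is δ = 1.2043 rad.
With f = 0.32, the slerp weights are sin((1−f)δ)/sin δ = 0.7824 and sin(fδ)/sin δ = 0.4026.
Weighted sum of the unit vectors: (0.7824)·(0.9426,0.2315,-0.2406) + (0.4026)·(0.0669,0.2803,-0.9576) = (0.7644, 0.2940, -0.5738).
Converting back: φ = atan2(z, √(x²+y²)) = -35.02°, λ = atan2(y, x) = 21.04°.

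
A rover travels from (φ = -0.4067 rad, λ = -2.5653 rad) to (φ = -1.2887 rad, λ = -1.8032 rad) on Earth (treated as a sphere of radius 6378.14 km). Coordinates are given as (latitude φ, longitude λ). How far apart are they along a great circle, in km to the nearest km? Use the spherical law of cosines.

6190 km

With latitudes φ₁ = -23.302°, φ₂ = -73.837° and longitude difference Δλ = 43.665°:
cos c = sin φ₁ sin φ₂ + cos φ₁ cos φ₂ cos Δλ = (-0.3956)(-0.9605) + (0.9184)(0.2784)(0.7234) = 0.56489,
so c = arccos(0.56489) = 0.97050 rad.
Distance = R·c = 6378.14 × 0.9705 ≈ 6190 km.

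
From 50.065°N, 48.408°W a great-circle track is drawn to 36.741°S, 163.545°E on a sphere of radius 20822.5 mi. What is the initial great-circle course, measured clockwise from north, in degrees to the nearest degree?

288°

With φ₁ = 0.8738, φ₂ = -0.6413, Δλ = -2.5839 rad, the forward-azimuth formula gives
θ = atan2( sin Δλ cos φ₂ , cos φ₁ sin φ₂ − sin φ₁ cos φ₂ cos Δλ ) = atan2(-0.4241, 0.1374) = -72.05°.
Adding 360° brings this into [0°, 360°): 288°.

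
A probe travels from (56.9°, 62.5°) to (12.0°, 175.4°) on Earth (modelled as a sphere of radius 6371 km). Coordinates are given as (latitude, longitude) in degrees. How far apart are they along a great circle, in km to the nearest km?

Let φ₁ = 0.9931 rad, φ₂ = 0.2094 rad, and Δλ = 1.9705 rad.
Haversine: a = sin²(Δφ/2) + cos φ₁ cos φ₂ sin²(Δλ/2) = 0.1458 + (0.5461)(0.9781)(0.6946) = 0.51684.
Central angle c = 2·arcsin(√a) = 1.60449 rad.
Distance = R·c = 6371 × 1.6045 ≈ 10222 km.

10222 km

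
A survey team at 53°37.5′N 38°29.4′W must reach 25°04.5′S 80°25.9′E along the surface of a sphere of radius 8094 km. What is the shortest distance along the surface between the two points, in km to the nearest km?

Let φ₁ = 0.9359 rad, φ₂ = -0.4376 rad, and Δλ = 2.0756 rad.
cos c = sin φ₁ sin φ₂ + cos φ₁ cos φ₂ cos Δλ = (0.8052)(-0.4238) + (0.5931)(0.9058)(-0.4836) = -0.60101,
so c = arccos(-0.60101) = 2.21556 rad.
Distance = R·c = 8094 × 2.2156 ≈ 17933 km.

17933 km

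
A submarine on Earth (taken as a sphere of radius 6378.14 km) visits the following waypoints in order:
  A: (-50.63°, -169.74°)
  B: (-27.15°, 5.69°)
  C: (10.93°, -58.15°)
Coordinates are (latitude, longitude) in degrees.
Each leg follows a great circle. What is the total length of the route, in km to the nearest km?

19452 km

Leg A→B: central angle 1.7822 rad, distance 11367.4 km.
Leg B→C: central angle 1.2675 rad, distance 8084.3 km.
Total: 11367.4 + 8084.3 ≈ 19452 km.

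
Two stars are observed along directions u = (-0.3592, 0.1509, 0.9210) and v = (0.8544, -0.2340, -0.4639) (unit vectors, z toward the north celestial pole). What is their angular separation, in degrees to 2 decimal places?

140.31°

u·v = -0.7695; |u| = 1.0000, |v| = 1.0000.
cos θ = (u·v)/(|u||v|) = -0.7695, so θ = 140.31°.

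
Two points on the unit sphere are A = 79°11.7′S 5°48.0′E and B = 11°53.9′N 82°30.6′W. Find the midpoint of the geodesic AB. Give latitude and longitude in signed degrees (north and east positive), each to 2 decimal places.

The central angle between A and B is δ = 1.7692 rad.
With f = 0.5, the slerp weights are sin((1−f)δ)/sin δ = 0.7891 and sin(fδ)/sin δ = 0.7891.
Weighted sum of the unit vectors: (0.7891)·(0.1865,0.0189,-0.9823) + (0.7891)·(0.1276,-0.9702,0.2062) = (0.2478, -0.7507, -0.6125).
Converting back: φ = atan2(z, √(x²+y²)) = -37.77°, λ = atan2(y, x) = -71.73°.

-37.77°, -71.73°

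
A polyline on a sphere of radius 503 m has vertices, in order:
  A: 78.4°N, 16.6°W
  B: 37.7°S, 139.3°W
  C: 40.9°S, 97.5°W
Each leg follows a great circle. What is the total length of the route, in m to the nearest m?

Leg A→B: central angle 2.3254 rad, distance 1169.7 m.
Leg B→C: central angle 0.5619 rad, distance 282.7 m.
Total: 1169.7 + 282.7 ≈ 1452 m.

1452 m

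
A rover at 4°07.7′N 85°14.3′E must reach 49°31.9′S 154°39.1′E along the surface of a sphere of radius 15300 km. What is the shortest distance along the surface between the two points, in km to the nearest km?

21375 km

With latitudes φ₁ = 4.128°, φ₂ = -49.532° and longitude difference Δλ = 69.413°:
cos c = sin φ₁ sin φ₂ + cos φ₁ cos φ₂ cos Δλ = (0.0720)(-0.7608) + (0.9974)(0.6490)(0.3516) = 0.17285,
so c = arccos(0.17285) = 1.39707 rad.
Distance = R·c = 15300 × 1.3971 ≈ 21375 km.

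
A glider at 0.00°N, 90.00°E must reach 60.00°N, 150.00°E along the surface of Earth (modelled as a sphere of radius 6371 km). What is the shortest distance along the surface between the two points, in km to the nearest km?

With latitudes φ₁ = 0.000°, φ₂ = 60.000° and longitude difference Δλ = 60.000°:
cos c = sin φ₁ sin φ₂ + cos φ₁ cos φ₂ cos Δλ = (0.0000)(0.8660) + (1.0000)(0.5000)(0.5000) = 0.25000,
so c = arccos(0.25000) = 1.31812 rad.
Distance = R·c = 6371 × 1.3181 ≈ 8398 km.

8398 km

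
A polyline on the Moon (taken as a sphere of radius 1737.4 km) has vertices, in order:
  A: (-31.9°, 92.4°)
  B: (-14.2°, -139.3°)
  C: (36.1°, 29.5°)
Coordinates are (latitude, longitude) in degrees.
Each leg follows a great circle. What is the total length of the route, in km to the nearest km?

8135 km

Leg A→B: central angle 1.9611 rad, distance 3407.2 km.
Leg B→C: central angle 2.7212 rad, distance 4727.8 km.
Total: 3407.2 + 4727.8 ≈ 8135 km.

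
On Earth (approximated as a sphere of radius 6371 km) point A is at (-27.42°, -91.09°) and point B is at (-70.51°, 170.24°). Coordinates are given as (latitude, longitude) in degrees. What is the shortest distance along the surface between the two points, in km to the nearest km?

7459 km

With latitudes φ₁ = -27.420°, φ₂ = -70.510° and longitude difference Δλ = -98.670°:
Haversine: a = sin²(Δφ/2) + cos φ₁ cos φ₂ sin²(Δλ/2) = 0.1349 + (0.8877)(0.3336)(0.5754) = 0.30526.
Central angle c = 2·arcsin(√a) = 1.17073 rad.
Distance = R·c = 6371 × 1.1707 ≈ 7459 km.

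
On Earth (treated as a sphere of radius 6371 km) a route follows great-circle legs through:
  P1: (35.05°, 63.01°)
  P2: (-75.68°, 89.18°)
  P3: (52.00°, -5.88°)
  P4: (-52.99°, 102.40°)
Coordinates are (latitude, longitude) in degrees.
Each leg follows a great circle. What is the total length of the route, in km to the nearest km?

43499 km

Leg P1→P2: central angle 1.9549 rad, distance 12454.6 km.
Leg P2→P3: central angle 2.4606 rad, distance 15676.6 km.
Leg P3→P4: central angle 2.4121 rad, distance 15367.3 km.
Total: 12454.6 + 15676.6 + 15367.3 ≈ 43499 km.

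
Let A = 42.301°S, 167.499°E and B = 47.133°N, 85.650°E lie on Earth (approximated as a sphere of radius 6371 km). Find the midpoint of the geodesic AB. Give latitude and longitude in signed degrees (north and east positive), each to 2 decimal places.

The central angle between A and B is δ = 2.0064 rad.
With f = 0.5, the slerp weights are sin((1−f)δ)/sin δ = 0.9300 and sin(fδ)/sin δ = 0.9300.
Weighted sum of the unit vectors: (0.9300)·(-0.7221,0.1601,-0.6730) + (0.9300)·(0.0516,0.6783,0.7329) = (-0.6236, 0.7798, 0.0557).
Converting back: φ = atan2(z, √(x²+y²)) = 3.19°, λ = atan2(y, x) = 128.65°.

3.19°, 128.65°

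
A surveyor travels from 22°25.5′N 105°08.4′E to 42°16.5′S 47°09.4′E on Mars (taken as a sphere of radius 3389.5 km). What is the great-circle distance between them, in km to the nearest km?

4964 km

In radians: φ₁ = 0.3914, φ₂ = -0.7378, Δλ = -57.983° = -1.0120 rad.
cos c = sin φ₁ sin φ₂ + cos φ₁ cos φ₂ cos Δλ = (0.3815)(-0.6727) + (0.9244)(0.7399)(0.5302) = 0.10600,
so c = arccos(0.10600) = 1.46459 rad.
Distance = R·c = 3389.5 × 1.4646 ≈ 4964 km.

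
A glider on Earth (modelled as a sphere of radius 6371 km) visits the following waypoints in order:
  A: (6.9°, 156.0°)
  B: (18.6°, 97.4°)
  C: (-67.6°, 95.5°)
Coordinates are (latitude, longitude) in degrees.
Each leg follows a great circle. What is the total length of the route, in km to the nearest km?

Leg A→B: central angle 1.0139 rad, distance 6459.7 km.
Leg B→C: central angle 1.5047 rad, distance 9586.3 km.
Total: 6459.7 + 9586.3 ≈ 16046 km.

16046 km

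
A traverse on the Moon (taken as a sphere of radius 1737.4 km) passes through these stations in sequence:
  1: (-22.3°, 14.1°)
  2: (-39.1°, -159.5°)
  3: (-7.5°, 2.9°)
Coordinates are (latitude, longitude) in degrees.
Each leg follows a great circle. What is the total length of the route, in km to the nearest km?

Leg 1→2: central angle 2.0649 rad, distance 3587.5 km.
Leg 2→3: central angle 2.2798 rad, distance 3960.9 km.
Total: 3587.5 + 3960.9 ≈ 7548 km.

7548 km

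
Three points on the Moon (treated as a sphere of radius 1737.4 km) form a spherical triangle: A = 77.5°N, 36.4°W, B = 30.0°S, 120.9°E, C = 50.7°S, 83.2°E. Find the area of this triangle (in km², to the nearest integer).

4624738 km²

Side lengths (central angles): a = 0.6078, b = 2.5378, c = 2.2930 rad; semiperimeter s = 2.7193.
By l'Huilier's theorem, tan(E/4) = √[tan(s/2) tan((s−a)/2) tan((s−b)/2) tan((s−c)/2)], giving spherical excess E = 1.5321 rad.
Area = E·R² = 1.5321 × (1737.4)² ≈ 4624738 km².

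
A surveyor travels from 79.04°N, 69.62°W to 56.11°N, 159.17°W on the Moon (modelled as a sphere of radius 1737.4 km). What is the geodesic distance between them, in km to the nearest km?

1071 km

With latitudes φ₁ = 79.040°, φ₂ = 56.110° and longitude difference Δλ = -89.550°:
Haversine: a = sin²(Δφ/2) + cos φ₁ cos φ₂ sin²(Δλ/2) = 0.0395 + (0.1901)(0.5576)(0.4961) = 0.09210.
Central angle c = 2·arcsin(√a) = 0.61668 rad.
Distance = R·c = 1737.4 × 0.6167 ≈ 1071 km.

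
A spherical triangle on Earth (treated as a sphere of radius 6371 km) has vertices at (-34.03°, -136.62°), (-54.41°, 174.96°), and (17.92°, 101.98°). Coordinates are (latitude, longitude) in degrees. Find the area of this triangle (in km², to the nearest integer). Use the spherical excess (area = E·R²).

Side lengths (central angles): a = 1.6590, b = 2.1932, c = 0.6838 rad; semiperimeter s = 2.2680.
By l'Huilier's theorem, tan(E/4) = √[tan(s/2) tan((s−a)/2) tan((s−b)/2) tan((s−c)/2)], giving spherical excess E = 0.6337 rad.
Area = E·R² = 0.6337 × (6371)² ≈ 25722663 km².

25722663 km²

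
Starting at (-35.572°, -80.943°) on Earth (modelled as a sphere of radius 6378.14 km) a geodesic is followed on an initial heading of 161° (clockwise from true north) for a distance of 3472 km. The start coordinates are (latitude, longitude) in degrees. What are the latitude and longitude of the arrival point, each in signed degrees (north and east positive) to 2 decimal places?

Angular distance δ = d/R = 3472/6378.14 = 0.54436 rad; initial bearing θ = 2.8100 rad.
sin φ₂ = sin φ₁ cos δ + cos φ₁ sin δ cos θ = (-0.5817)(0.8555) + (0.8134)(0.5179)(-0.9455) = -0.8959, so φ₂ = -63.63°.
Δλ = atan2(sin θ sin δ cos φ₁, cos δ − sin φ₁ sin φ₂) = atan2(0.1371, 0.3343) = 22.306°.
λ₂ = -80.943° + 22.306° = -58.64°.

-63.63°, -58.64°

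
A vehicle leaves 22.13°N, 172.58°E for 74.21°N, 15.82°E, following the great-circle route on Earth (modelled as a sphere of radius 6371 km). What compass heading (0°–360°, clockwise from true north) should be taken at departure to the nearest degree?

Δλ = -156.760° = -2.7360 rad.
y = sin Δλ · cos φ₂ = (-0.3946)(0.2721) = -0.1074
x = cos φ₁ sin φ₂ − sin φ₁ cos φ₂ cos Δλ = (0.9263)(0.9623) − (0.3767)(0.2721)(-0.9189) = 0.9856
θ = atan2(y, x) = -6.22°; adding 360° gives 354°.

354°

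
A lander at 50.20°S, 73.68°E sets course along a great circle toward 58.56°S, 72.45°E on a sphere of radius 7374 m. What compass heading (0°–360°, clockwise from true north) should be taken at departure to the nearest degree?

With φ₁ = -0.8762, φ₂ = -1.0221, Δλ = -0.0215 rad, the forward-azimuth formula gives
θ = atan2( sin Δλ cos φ₂ , cos φ₁ sin φ₂ − sin φ₁ cos φ₂ cos Δλ ) = atan2(-0.0112, -0.1455) = -175.60°.
Adding 360° brings this into [0°, 360°): 184°.

184°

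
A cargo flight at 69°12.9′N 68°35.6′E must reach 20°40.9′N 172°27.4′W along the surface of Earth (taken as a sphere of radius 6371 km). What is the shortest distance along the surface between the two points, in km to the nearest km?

8922 km

Let φ₁ = 1.2080 rad, φ₂ = 0.3610 rad, and Δλ = 2.0761 rad.
cos c = sin φ₁ sin φ₂ + cos φ₁ cos φ₂ cos Δλ = (0.9349)(0.3532) + (0.3549)(0.9356)(-0.4840) = 0.16949,
so c = arccos(0.16949) = 1.40048 rad.
Distance = R·c = 6371 × 1.4005 ≈ 8922 km.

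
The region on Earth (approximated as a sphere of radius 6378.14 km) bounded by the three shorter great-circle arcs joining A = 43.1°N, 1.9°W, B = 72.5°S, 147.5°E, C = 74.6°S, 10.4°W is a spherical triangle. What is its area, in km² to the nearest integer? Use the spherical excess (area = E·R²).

22913364 km²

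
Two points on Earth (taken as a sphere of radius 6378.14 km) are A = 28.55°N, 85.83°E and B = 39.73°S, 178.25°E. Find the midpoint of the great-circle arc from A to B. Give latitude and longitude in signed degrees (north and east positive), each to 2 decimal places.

Central angle δ = 1.9113 rad. Interpolating on the sphere with fraction f = 0.5:
P = [sin((1−f)δ)·A + sin(fδ)·B] / sin δ = 0.8665·A + 0.8665·B in Cartesian coordinates,
giving P = (-0.6107, 0.7794, -0.1397), i.e. latitude -8.03°, longitude 128.08°.

-8.03°, 128.08°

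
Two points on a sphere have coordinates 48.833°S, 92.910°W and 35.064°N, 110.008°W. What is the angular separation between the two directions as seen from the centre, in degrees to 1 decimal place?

85.3°

In radians: φ₁ = -0.8523, φ₂ = 0.6120, Δλ = -17.098° = -0.2984 rad.
Haversine: a = sin²(Δφ/2) + cos φ₁ cos φ₂ sin²(Δλ/2) = 0.4468 + (0.6583)(0.8185)(0.0221) = 0.45875.
Central angle c = 2·arcsin(√a) = 1.48820 rad.
So the angular separation is 85.3°.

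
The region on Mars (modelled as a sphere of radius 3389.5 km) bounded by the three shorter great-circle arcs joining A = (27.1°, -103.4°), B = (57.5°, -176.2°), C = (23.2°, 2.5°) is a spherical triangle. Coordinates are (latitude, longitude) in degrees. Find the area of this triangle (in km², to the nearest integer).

13008586 km²

Side lengths (central angles): a = 1.7330, b = 1.6155, c = 1.0173 rad; semiperimeter s = 2.1829.
By l'Huilier's theorem, tan(E/4) = √[tan(s/2) tan((s−a)/2) tan((s−b)/2) tan((s−c)/2)], giving spherical excess E = 1.1323 rad.
Area = E·R² = 1.1323 × (3389.5)² ≈ 13008586 km².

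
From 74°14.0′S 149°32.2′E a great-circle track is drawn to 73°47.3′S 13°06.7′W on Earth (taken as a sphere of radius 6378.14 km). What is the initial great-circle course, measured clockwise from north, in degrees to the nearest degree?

189°

With φ₁ = -1.2956, φ₂ = -1.2878, Δλ = -2.8387 rad, the forward-azimuth formula gives
θ = atan2( sin Δλ cos φ₂ , cos φ₁ sin φ₂ − sin φ₁ cos φ₂ cos Δλ ) = atan2(-0.0833, -0.5174) = -170.86°.
Adding 360° brings this into [0°, 360°): 189°.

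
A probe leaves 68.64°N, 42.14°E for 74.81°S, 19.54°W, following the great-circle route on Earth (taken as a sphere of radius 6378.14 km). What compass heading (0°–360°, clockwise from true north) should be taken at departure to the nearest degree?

206°

Δλ = -61.680° = -1.0765 rad.
y = sin Δλ · cos φ₂ = (-0.8803)(0.2620) = -0.2307
x = cos φ₁ sin φ₂ − sin φ₁ cos φ₂ cos Δλ = (0.3642)(-0.9651) − (0.9313)(0.2620)(0.4744) = -0.4673
θ = atan2(y, x) = -153.73°; adding 360° gives 206°.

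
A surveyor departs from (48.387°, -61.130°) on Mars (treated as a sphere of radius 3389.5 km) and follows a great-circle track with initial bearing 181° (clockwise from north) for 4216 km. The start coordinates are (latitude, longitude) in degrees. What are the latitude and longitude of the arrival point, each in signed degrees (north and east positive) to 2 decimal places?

Angular distance δ = d/R = 4216/3389.5 = 1.24384 rad; initial bearing θ = 3.1590 rad.
sin φ₂ = sin φ₁ cos δ + cos φ₁ sin δ cos θ = (0.7476)(0.3212) + (0.6641)(0.9470)(-0.9998) = -0.3887, so φ₂ = -22.87°.
Δλ = atan2(sin θ sin δ cos φ₁, cos δ − sin φ₁ sin φ₂) = atan2(-0.0110, 0.6118) = -1.028°.
λ₂ = -61.130° − 1.028° = -62.16°.

-22.87°, -62.16°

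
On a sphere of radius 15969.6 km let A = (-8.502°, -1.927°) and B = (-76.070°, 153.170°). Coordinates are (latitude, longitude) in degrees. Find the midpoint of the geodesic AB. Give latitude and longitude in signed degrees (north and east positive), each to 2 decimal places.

-55.20°, 5.57°

Central angle δ = 1.6433 rad. Interpolating on the sphere with fraction f = 0.5:
P = [sin((1−f)δ)·A + sin(fδ)·B] / sin δ = 0.7342·A + 0.7342·B in Cartesian coordinates,
giving P = (0.5680, 0.0554, -0.8212), i.e. latitude -55.20°, longitude 5.57°.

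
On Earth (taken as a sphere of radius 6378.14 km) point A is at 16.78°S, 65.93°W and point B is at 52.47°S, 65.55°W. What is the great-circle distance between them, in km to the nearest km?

3973 km

With latitudes φ₁ = -16.780°, φ₂ = -52.470° and longitude difference Δλ = 0.380°:
cos c = sin φ₁ sin φ₂ + cos φ₁ cos φ₂ cos Δλ = (-0.2887)(-0.7930) + (0.9574)(0.6092)(1.0000) = 0.81217,
so c = arccos(0.81217) = 0.62293 rad.
Distance = R·c = 6378.14 × 0.6229 ≈ 3973 km.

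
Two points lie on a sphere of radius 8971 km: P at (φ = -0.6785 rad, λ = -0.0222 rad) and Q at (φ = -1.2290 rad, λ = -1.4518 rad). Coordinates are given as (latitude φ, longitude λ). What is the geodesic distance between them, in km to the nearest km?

8000 km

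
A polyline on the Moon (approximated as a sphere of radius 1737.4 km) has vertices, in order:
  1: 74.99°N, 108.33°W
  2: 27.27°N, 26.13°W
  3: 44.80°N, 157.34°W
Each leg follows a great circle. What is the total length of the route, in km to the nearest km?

Leg 1→2: central angle 1.0772 rad, distance 1871.5 km.
Leg 2→3: central angle 1.6636 rad, distance 2890.3 km.
Total: 1871.5 + 2890.3 ≈ 4762 km.

4762 km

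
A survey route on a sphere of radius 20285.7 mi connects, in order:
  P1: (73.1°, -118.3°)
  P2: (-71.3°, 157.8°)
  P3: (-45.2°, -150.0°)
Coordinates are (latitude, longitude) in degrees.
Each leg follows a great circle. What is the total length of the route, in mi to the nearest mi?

Leg P1→P2: central angle 2.6824 rad, distance 54413.9 mi.
Leg P2→P3: central angle 0.6257 rad, distance 12691.9 mi.
Total: 54413.9 + 12691.9 ≈ 67106 mi.

67106 mi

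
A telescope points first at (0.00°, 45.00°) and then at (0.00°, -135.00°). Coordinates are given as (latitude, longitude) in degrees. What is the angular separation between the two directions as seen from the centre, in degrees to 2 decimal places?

180.00°

In radians: φ₁ = 0.0000, φ₂ = 0.0000, Δλ = -180.000° = -3.1416 rad.
cos c = sin φ₁ sin φ₂ + cos φ₁ cos φ₂ cos Δλ = (0.0000)(0.0000) + (1.0000)(1.0000)(-1.0000) = -1.00000,
so c = arccos(-1.00000) = 3.14159 rad.
So the angular separation is 180.00°.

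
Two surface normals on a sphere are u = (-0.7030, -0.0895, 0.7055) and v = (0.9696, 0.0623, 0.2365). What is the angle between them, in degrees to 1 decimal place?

u·v = -0.5204; |u| = 1.0000, |v| = 1.0000.
cos θ = (u·v)/(|u||v|) = -0.5204, so θ = 121.4°.

121.4°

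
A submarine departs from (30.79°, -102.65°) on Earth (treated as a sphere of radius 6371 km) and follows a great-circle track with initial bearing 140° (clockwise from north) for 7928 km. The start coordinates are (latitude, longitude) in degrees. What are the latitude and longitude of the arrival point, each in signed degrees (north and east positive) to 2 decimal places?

Angular distance δ = d/R = 7928/6371 = 1.24439 rad; initial bearing θ = 2.4435 rad.
sin φ₂ = sin φ₁ cos δ + cos φ₁ sin δ cos θ = (0.5119)(0.3206) + (0.8590)(0.9472)(-0.7660) = -0.4592, so φ₂ = -27.33°.
Δλ = atan2(sin θ sin δ cos φ₁, cos δ − sin φ₁ sin φ₂) = atan2(0.5230, 0.5557) = 43.265°.
λ₂ = -102.650° + 43.265° = -59.38°.

-27.33°, -59.38°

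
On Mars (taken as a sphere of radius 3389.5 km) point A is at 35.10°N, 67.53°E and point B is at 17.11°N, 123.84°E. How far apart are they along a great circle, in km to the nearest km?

3131 km

Let φ₁ = 0.6126 rad, φ₂ = 0.2986 rad, and Δλ = 0.9828 rad.
cos c = sin φ₁ sin φ₂ + cos φ₁ cos φ₂ cos Δλ = (0.5750)(0.2942) + (0.8181)(0.9557)(0.5547) = 0.60291,
so c = arccos(0.60291) = 0.92365 rad.
Distance = R·c = 3389.5 × 0.9237 ≈ 3131 km.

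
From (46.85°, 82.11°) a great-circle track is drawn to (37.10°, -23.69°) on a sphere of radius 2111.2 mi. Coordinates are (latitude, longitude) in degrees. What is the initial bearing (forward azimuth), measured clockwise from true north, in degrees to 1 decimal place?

306.6°

With φ₁ = 0.8177, φ₂ = 0.6475, Δλ = -1.8466 rad, the forward-azimuth formula gives
θ = atan2( sin Δλ cos φ₂ , cos φ₁ sin φ₂ − sin φ₁ cos φ₂ cos Δλ ) = atan2(-0.7674, 0.5710) = -53.35°.
Adding 360° brings this into [0°, 360°): 306.6°.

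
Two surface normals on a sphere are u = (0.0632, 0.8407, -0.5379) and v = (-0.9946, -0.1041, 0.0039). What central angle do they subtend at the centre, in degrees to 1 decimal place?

u·v = -0.1525; |u| = 1.0001, |v| = 1.0000.
cos θ = (u·v)/(|u||v|) = -0.1525, so θ = 98.8°.

98.8°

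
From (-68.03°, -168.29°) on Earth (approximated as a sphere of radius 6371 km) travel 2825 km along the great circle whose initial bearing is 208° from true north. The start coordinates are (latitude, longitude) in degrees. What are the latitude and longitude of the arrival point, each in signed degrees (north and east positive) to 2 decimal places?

Angular distance δ = d/R = 2825/6371 = 0.44342 rad; initial bearing θ = 3.6303 rad.
sin φ₂ = sin φ₁ cos δ + cos φ₁ sin δ cos θ = (-0.9274)(0.9033) + (0.3741)(0.4290)(-0.8829) = -0.9794, so φ₂ = -78.35°.
Δλ = atan2(sin θ sin δ cos φ₁, cos δ − sin φ₁ sin φ₂) = atan2(-0.0754, -0.0050) = -93.795°.
λ₂ = -168.290° − 93.795° = -262.08° → 97.92° after wrapping to (−180°, 180°].

-78.35°, 97.92°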